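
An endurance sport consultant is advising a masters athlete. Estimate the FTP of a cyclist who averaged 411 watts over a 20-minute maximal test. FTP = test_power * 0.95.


FTP = 411 * 0.95 = 390.45 W

390.45 W


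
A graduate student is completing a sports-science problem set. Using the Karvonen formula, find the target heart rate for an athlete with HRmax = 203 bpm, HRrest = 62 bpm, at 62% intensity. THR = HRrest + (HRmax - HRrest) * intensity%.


HRR = 203 - 62 = 141
THR = 62 + 141 * 0.62
= 62 + 87.42
= 149.42 bpm

149.42 bpm


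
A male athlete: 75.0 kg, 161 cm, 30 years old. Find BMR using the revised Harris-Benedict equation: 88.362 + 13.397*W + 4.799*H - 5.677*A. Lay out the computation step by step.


Intercept = 88.362
Weight contribution = 13.397 * 75.0 = 1004.775
Height contribution = 4.799 * 161 = 772.639
Age contribution = 5.677 * 30 = 170.31
BMR = 88.362 + 1004.775 + 772.639 - 170.31
= 1695.47 kcal/day

1695.47 kcal/day


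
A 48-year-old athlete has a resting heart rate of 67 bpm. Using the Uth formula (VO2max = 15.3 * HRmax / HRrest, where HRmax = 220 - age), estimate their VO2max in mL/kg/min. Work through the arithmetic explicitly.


HRmax = 220 - 48 = 172 bpm
Ratio = HRmax / HRrest = 172 / 67 = 2.5672
VO2max = 15.3 * 2.5672 = 39.28 mL/kg/min

39.28 mL/kg/min


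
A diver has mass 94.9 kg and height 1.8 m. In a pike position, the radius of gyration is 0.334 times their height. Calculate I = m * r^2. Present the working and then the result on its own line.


r = 0.334 * 1.8 = 0.6012 m
I = m * r^2 = 94.9 * 0.361441 = 34.301 kg*m^2

34.301 kg*m^2


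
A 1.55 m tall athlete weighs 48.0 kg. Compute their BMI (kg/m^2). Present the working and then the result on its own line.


height^2 = 2.4025 m^2
BMI = 48.0 / 2.4025 = 19.98 kg/m^2

19.98 kg/m^2


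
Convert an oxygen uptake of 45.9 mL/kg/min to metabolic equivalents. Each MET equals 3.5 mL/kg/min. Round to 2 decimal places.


One MET = 3.5 mL/kg/min
Number of METs = 45.9 / 3.5
= 13.11 METs

13.11 METs


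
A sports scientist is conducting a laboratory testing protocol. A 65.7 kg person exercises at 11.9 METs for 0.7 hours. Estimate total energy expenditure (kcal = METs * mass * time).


Energy = METs * mass(kg) * time(h)
= 11.9 * 65.7 * 0.7
= 547.28 kcal

547.28 kcal


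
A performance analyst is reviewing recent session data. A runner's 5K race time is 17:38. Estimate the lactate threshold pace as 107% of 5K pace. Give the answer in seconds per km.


Total race time = 17*60 + 38 = 1058 seconds
5K pace = 1058 / 5 = 211.6 sec/km
LT pace = 211.6 * 1.07 = 226.41 sec/km

226.41 s/km


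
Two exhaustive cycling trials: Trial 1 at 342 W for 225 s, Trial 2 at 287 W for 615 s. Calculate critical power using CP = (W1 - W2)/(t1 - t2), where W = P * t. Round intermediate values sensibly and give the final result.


W1 = 342 * 225 = 76950 J
W2 = 287 * 615 = 176505 J
CP = (76950 - 176505) / (225 - 615)
= -99555 / -390
= 255.27 W

255.27 W


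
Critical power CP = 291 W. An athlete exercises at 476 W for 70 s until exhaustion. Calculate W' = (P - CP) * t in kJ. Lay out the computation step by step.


P - CP = 476 - 291 = 185 W
W' = 185 * 70 = 12950 J
= 12950 / 1000 = 12.95 kJ

12.95 kJ


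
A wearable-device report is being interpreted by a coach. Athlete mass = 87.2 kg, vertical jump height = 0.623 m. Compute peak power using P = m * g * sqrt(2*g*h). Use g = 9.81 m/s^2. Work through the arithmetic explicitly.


sqrt(2 * 9.81 * 0.623) = sqrt(12.22326) = 3.496178 m/s
P = 87.2 * 9.81 * 3.496178
= 2990.74 W

2990.74 W


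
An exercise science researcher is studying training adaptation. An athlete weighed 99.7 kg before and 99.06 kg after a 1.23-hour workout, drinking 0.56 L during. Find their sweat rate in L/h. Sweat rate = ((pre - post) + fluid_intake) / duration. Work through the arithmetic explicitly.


Body mass change = 0.64 kg
Total sweat loss = 0.64 + 0.56 = 1.2 L
Rate = 1.2 / 1.23 = 0.976 L/h

0.976 L/h


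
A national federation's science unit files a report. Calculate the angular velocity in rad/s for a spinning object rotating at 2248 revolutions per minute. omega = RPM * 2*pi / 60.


omega = RPM * 2*pi / 60
= 2248 * 6.28318531 / 60
= 235.41 rad/s

235.41 rad/s


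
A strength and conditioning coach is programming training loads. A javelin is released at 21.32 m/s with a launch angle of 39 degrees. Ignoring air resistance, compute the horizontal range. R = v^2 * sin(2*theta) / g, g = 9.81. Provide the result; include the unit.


Launch speed squared = 454.5424
sin(2 * 39 deg) = 0.978148
Range = 454.5424 * 0.978148 / 9.81
= 45.322 m

45.322 m


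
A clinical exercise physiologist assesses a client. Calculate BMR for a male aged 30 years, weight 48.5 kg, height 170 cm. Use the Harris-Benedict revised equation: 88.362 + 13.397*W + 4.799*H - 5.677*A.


Substituting values:
W term = 13.397 * 48.5 = 649.7545
H term = 4.799 * 170 = 815.83
A term = 5.677 * 30 = 170.31
BMR = 1383.64 kcal/day

1383.64 kcal/day


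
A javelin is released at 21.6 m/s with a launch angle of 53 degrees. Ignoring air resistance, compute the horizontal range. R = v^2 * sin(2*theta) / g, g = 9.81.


Launch speed squared = 466.56
sin(2 * 53 deg) = 0.961262
Range = 466.56 * 0.961262 / 9.81
= 45.717 m

45.717 m


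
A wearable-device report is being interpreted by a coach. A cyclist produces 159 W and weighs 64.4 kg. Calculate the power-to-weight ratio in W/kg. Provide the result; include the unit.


P/W = power / mass
= 159 / 64.4
= 2.469 W/kg

2.469 W/kg


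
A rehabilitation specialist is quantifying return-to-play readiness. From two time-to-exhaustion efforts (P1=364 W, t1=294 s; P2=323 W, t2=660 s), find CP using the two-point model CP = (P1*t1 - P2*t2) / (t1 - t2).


Work in trial 1 = 107016 J
Work in trial 2 = 213180 J
Delta work = -106164 J
Delta time = -366 s
CP = -106164 / -366 = 290.07 W

290.07 W


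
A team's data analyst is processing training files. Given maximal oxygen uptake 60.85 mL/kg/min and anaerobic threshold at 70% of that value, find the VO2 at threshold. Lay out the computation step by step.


Percentage as decimal = 0.7
VO2 at AT = 60.85 * 0.7 = 42.6 mL/kg/min

42.6 mL/kg/min


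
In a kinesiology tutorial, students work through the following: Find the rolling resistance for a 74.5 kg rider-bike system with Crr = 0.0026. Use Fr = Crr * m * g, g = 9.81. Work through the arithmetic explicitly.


m * g = 74.5 * 9.81 = 730.845 N
Fr = 0.0026 * 730.845 = 1.9 N

1.9 N


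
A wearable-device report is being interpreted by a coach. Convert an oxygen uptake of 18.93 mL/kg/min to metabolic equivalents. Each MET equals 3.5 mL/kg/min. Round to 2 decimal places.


One MET = 3.5 mL/kg/min
Number of METs = 18.93 / 3.5
= 5.41 METs

5.41 METs


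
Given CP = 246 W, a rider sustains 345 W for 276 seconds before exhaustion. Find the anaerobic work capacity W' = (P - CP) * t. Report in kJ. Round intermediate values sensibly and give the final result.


Excess power = 345 - 246 = 99 W
Work above CP = 99 * 276 = 27324 J
W' = 27.324 kJ

27.324 kJ


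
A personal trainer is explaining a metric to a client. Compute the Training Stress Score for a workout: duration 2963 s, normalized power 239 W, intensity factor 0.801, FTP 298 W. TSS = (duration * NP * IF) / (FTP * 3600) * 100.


Product = 2963 * 239 * 0.801 = 567233.757
Base = 298 * 3600 = 1072800
TSS = 567233.757 / 1072800 * 100 = 52.87

52.87 TSS


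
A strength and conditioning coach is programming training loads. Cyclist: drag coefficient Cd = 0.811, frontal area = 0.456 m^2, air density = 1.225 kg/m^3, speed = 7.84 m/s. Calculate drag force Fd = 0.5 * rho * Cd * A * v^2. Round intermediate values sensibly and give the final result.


v^2 = 7.84^2 = 61.4656
Fd = 0.5 * 1.225 * 0.811 * 0.456 * 61.4656
= 13.923 N

13.923 N


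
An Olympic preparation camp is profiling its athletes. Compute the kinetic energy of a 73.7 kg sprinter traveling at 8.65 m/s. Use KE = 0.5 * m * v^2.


Velocity squared = 74.8225
KE = 0.5 * 73.7 * 74.8225 = 2757.21 J

2757.21 J


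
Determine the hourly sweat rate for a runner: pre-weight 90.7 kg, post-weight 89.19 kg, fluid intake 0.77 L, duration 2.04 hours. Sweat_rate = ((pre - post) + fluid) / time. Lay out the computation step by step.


Mass lost = 90.7 - 89.19 = 1.51 kg
Add fluid consumed: 1.51 + 0.77 = 2.28 L total sweat
Sweat rate = 2.28 / 2.04 = 1.118 L/h

1.118 L/h


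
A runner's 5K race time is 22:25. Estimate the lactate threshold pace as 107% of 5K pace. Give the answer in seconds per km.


Total race time = 22*60 + 25 = 1345 seconds
5K pace = 1345 / 5 = 269.0 sec/km
LT pace = 269.0 * 1.07 = 287.83 sec/km

287.83 s/km


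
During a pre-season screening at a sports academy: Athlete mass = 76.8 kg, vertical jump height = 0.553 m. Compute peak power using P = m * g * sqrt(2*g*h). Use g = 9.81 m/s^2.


sqrt(2 * 9.81 * 0.553) = sqrt(10.84986) = 3.293913 m/s
P = 76.8 * 9.81 * 3.293913
= 2481.66 W

2481.66 W


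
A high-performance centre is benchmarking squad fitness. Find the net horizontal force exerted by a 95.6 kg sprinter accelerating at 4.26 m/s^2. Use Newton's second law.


Newton's second law: F = m * a
F = 95.6 * 4.26 = 407.26 N

407.26 N


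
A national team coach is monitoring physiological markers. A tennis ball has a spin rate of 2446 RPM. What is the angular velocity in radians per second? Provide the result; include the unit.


Convert RPM to rad/s: multiply by 2*pi and divide by 60
omega = 2446 * 2 * pi / 60
= 256.145 rad/s

256.145 rad/s


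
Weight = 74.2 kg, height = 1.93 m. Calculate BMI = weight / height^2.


height^2 = 1.93^2 = 3.7249
BMI = 74.2 / 3.7249 = 19.92 kg/m^2

19.92 kg/m^2


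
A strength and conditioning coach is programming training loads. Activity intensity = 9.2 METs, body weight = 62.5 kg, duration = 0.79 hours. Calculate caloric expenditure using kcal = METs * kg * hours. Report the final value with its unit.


kcal = 9.2 * 62.5 * 0.79
= 575.0 * 0.79
= 454.25 kcal

454.25 kcal


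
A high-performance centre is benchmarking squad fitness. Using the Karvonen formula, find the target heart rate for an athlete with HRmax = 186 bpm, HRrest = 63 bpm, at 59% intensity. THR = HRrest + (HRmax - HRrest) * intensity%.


HRR = 186 - 63 = 123
THR = 63 + 123 * 0.59
= 63 + 72.57
= 135.57 bpm

135.57 bpm


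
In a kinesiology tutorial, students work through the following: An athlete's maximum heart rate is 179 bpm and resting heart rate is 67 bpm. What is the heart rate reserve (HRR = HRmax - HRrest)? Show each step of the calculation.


HRR = HRmax - HRrest
= 179 - 67
= 112 bpm

112 bpm


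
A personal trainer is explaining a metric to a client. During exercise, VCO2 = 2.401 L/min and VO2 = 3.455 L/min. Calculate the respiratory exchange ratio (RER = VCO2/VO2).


RER = VCO2 / VO2
= 2.401 / 3.455
= 0.6949

0.6949


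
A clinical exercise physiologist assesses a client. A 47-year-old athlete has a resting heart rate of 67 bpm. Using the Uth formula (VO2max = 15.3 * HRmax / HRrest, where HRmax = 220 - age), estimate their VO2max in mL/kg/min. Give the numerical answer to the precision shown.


HRmax = 220 - 47 = 173 bpm
Ratio = HRmax / HRrest = 173 / 67 = 2.5821
VO2max = 15.3 * 2.5821 = 39.51 mL/kg/min

39.51 mL/kg/min


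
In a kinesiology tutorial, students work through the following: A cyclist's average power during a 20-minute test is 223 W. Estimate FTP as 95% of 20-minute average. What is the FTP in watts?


FTP = 20-min power * 0.95
= 223 * 0.95
= 211.85 W

211.85 W


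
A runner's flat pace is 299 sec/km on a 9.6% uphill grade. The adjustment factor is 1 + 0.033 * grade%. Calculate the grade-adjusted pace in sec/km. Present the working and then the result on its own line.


Factor = 1 + 0.033 * 9.6 = 1.3168
Adjusted pace = 299 * 1.3168
= 393.72 sec/km

393.72 s/km


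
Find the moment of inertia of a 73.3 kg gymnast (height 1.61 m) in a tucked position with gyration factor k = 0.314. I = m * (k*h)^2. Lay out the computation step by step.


Radius of gyration = 0.314 * 1.61 = 0.50554 m
I = 73.3 * 0.50554^2
= 73.3 * 0.255571
= 18.733 kg*m^2

18.733 kg*m^2


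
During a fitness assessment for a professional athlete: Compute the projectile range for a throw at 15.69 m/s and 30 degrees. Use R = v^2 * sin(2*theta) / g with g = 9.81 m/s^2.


Two times the angle = 60 degrees
sin(60) = 0.866025
R = 246.1761 * 0.866025 / 9.81 = 21.732 m

21.732 m


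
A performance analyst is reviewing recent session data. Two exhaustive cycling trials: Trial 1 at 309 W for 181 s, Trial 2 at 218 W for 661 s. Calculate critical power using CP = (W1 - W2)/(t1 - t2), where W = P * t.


W1 = 309 * 181 = 55929 J
W2 = 218 * 661 = 144098 J
CP = (55929 - 144098) / (181 - 661)
= -88169 / -480
= 183.69 W

183.69 W


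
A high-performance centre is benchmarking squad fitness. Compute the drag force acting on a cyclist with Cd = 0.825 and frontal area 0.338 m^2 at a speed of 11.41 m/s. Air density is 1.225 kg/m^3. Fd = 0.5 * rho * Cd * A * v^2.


Step 1: v^2 = 130.1881
Step 2: Fd = 0.5 * 1.225 * 0.825 * 0.338 * 130.1881
= 22.236 N

22.236 N


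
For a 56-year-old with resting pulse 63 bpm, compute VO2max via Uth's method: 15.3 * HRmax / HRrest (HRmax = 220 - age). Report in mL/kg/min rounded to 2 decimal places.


Step 1: HRmax = 220 - 56 = 164 bpm
Step 2: Ratio = 164 / 63 = 2.6032
Step 3: VO2max = 15.3 * 2.6032 = 39.83 mL/kg/min

39.83 mL/kg/min


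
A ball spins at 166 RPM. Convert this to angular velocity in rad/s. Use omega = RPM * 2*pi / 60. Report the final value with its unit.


omega = 166 * 2 * pi / 60
= 166 * 6.28318531 / 60
= 1043.009 / 60
= 17.383 rad/s

17.383 rad/s


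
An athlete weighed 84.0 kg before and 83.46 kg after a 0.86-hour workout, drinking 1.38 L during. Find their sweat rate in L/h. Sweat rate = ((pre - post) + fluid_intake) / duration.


Body mass change = 0.54 kg
Total sweat loss = 0.54 + 1.38 = 1.92 L
Rate = 1.92 / 0.86 = 2.233 L/h

2.233 L/h


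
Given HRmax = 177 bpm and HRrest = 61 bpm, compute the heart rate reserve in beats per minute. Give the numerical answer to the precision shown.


Heart rate reserve = maximum HR minus resting HR
HRR = 177 - 61 = 116 bpm

116 bpm


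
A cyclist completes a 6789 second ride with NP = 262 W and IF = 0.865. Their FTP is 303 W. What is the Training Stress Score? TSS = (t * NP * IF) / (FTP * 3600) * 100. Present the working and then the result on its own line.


t * NP * IF = 6789 * 262 * 0.865 = 1538591.07
FTP * 3600 = 1090800
TSS = (1538591.07 / 1090800) * 100 = 141.05

141.05 TSS


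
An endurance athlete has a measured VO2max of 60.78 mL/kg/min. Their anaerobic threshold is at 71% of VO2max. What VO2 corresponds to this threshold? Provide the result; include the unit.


Anaerobic threshold VO2 = VO2max * 71%
= 60.78 * 0.71
= 43.15 mL/kg/min

43.15 mL/kg/min


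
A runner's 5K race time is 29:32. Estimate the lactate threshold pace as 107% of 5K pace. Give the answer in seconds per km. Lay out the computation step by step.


Total race time = 29*60 + 32 = 1772 seconds
5K pace = 1772 / 5 = 354.4 sec/km
LT pace = 354.4 * 1.07 = 379.21 sec/km

379.21 s/km


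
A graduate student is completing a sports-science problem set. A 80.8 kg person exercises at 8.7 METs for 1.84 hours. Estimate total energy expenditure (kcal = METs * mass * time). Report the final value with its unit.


Energy = METs * mass(kg) * time(h)
= 8.7 * 80.8 * 1.84
= 1293.45 kcal

1293.45 kcal


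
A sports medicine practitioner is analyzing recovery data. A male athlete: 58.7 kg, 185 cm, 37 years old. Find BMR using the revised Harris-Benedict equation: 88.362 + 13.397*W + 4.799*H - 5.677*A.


Intercept = 88.362
Weight contribution = 13.397 * 58.7 = 786.4039
Height contribution = 4.799 * 185 = 887.815
Age contribution = 5.677 * 37 = 210.049
BMR = 88.362 + 786.4039 + 887.815 - 210.049
= 1552.53 kcal/day

1552.53 kcal/day


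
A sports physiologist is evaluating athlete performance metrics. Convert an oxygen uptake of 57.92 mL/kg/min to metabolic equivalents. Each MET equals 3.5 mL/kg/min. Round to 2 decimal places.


One MET = 3.5 mL/kg/min
Number of METs = 57.92 / 3.5
= 16.55 METs

16.55 METs


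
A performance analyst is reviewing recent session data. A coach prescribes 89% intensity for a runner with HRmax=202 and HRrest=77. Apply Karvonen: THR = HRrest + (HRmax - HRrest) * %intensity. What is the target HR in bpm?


Heart rate reserve = 202 - 77 = 125
Intensity fraction = 89 / 100 = 0.89
THR = 77 + 125 * 0.89 = 188.25 bpm

188.25 bpm


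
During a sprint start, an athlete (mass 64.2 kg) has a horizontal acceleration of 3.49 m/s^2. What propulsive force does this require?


Propulsive force = mass * acceleration
= 64.2 kg * 3.49 m/s^2
= 224.06 N

224.06 N


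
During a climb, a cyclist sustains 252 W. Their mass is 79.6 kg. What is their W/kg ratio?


Power-to-weight = 252 W / 79.6 kg
= 3.166 W/kg

3.166 W/kg


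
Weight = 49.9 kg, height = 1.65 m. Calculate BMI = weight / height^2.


height^2 = 1.65^2 = 2.7225
BMI = 49.9 / 2.7225 = 18.33 kg/m^2

18.33 kg/m^2


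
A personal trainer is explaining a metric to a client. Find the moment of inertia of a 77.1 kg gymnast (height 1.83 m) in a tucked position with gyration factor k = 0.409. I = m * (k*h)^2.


Radius of gyration = 0.409 * 1.83 = 0.74847 m
I = 77.1 * 0.74847^2
= 77.1 * 0.560207
= 43.192 kg*m^2

43.192 kg*m^2


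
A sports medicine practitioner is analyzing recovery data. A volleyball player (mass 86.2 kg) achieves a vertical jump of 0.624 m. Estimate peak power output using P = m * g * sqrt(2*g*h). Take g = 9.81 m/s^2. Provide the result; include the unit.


2 * g * h = 2 * 9.81 * 0.624 = 12.24288
sqrt(12.24288) = 3.498983 m/s
P = 86.2 * 9.81 * 3.498983 = 2958.82 W

2958.82 W


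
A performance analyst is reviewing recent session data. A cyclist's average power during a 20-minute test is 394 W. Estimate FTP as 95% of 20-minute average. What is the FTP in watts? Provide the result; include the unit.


FTP = 20-min power * 0.95
= 394 * 0.95
= 374.3 W

374.3 W


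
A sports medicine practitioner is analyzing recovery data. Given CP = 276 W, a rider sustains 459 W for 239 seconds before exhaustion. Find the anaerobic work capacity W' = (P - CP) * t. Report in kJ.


Excess power = 459 - 276 = 183 W
Work above CP = 183 * 239 = 43737 J
W' = 43.737 kJ

43.737 kJ


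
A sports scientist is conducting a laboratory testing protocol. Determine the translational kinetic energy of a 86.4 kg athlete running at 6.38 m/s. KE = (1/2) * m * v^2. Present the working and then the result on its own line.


KE = 0.5 * m * v^2
= 0.5 * 86.4 * 6.38^2
= 0.5 * 86.4 * 40.7044
= 1758.43 J

1758.43 J


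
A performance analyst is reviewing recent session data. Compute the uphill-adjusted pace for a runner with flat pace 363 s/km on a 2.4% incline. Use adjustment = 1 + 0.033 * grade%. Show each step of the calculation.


Adjustment factor = 1 + 0.033 * 2.4 = 1.0792
Grade-adjusted pace = 363 * 1.0792 = 391.75 s/km

391.75 s/km


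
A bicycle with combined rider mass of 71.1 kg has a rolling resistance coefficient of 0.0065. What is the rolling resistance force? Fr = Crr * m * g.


Fr = 0.0065 * 71.1 * 9.81
= 0.46215 * 9.81
= 4.534 N

4.534 N


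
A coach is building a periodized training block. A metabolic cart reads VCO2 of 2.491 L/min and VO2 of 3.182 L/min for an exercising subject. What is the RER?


RER = VCO2 / VO2 = 2.491 / 3.182 = 0.7828

0.7828


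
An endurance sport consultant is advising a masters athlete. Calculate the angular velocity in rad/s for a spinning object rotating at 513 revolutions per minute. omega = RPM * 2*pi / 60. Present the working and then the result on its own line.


omega = RPM * 2*pi / 60
= 513 * 6.28318531 / 60
= 53.721 rad/s

53.721 rad/s


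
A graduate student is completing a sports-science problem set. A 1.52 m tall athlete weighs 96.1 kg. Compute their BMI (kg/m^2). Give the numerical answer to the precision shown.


height^2 = 2.3104 m^2
BMI = 96.1 / 2.3104 = 41.59 kg/m^2

41.59 kg/m^2


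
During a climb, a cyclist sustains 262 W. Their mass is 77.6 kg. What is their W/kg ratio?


Power-to-weight = 262 W / 77.6 kg
= 3.376 W/kg

3.376 W/kg


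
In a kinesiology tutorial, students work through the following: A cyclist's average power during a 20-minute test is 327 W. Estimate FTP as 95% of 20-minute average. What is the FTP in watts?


FTP = 20-min power * 0.95
= 327 * 0.95
= 310.65 W

310.65 W


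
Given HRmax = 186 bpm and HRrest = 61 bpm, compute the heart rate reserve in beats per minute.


Heart rate reserve = maximum HR minus resting HR
HRR = 186 - 61 = 125 bpm

125 bpm


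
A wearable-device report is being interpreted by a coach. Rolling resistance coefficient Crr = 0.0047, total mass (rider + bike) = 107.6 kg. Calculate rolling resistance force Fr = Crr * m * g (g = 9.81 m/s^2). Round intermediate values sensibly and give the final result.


Fr = Crr * m * g
= 0.0047 * 107.6 * 9.81
= 4.961 N

4.961 N


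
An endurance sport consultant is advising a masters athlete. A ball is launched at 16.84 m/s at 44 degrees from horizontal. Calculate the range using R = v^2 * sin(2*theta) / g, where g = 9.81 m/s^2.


sin(2 * 44) = sin(88) = 0.999391
v^2 = 16.84^2 = 283.5856
R = 283.5856 * 0.999391 / 9.81
= 28.89 m

28.89 m


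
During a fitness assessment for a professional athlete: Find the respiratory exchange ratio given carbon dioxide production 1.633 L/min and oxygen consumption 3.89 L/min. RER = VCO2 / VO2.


VCO2 = 1.633 L/min
VO2 = 3.89 L/min
RER = 1.633 / 3.89 = 0.4198

0.4198


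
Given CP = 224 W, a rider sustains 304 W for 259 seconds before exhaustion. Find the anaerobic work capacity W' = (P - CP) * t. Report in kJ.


Excess power = 304 - 224 = 80 W
Work above CP = 80 * 259 = 20720 J
W' = 20.72 kJ

20.72 kJ


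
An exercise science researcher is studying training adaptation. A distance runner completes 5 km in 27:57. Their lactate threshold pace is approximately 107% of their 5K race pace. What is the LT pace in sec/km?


Convert to seconds: 27 min 57 s = 1677 s
Pace per km = 1677 / 5 = 335.4 s/km
LT pace = 335.4 * 1.07 = 358.88 s/km

358.88 s/km


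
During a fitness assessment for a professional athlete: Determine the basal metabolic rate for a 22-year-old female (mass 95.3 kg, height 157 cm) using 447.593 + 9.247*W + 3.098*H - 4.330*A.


BMR = 447.593 + 9.247*95.3 + 3.098*157 - 4.330*22
= 1719.96 kcal/day

1719.96 kcal/day


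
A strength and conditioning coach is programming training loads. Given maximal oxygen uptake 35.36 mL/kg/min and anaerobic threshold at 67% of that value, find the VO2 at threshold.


Percentage as decimal = 0.67
VO2 at AT = 35.36 * 0.67 = 23.69 mL/kg/min

23.69 mL/kg/min


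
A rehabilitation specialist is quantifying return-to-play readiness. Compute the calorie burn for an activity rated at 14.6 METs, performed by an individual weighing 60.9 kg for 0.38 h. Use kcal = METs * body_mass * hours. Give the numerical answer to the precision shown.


Product of METs and mass = 14.6 * 60.9 = 889.14
Total kcal = 889.14 * 0.38 = 337.87 kcal

337.87 kcal


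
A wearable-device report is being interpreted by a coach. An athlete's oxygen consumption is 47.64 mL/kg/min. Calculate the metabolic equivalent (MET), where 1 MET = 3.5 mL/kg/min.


MET = VO2 / 3.5
= 47.64 / 3.5
= 13.61 METs

13.61 METs


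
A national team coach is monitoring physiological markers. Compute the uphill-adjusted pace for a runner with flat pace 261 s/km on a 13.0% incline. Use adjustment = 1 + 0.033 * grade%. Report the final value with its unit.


Adjustment factor = 1 + 0.033 * 13.0 = 1.429
Grade-adjusted pace = 261 * 1.429 = 372.97 s/km

372.97 s/km


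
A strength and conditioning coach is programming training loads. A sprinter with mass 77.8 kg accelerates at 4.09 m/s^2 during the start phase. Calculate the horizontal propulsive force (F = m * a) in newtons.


F = m * a
= 77.8 * 4.09
= 318.2 N

318.2 N


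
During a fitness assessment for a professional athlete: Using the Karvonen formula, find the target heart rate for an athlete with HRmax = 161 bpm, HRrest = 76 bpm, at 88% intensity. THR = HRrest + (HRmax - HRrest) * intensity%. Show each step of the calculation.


HRR = 161 - 76 = 85
THR = 76 + 85 * 0.88
= 76 + 74.8
= 150.8 bpm

150.8 bpm


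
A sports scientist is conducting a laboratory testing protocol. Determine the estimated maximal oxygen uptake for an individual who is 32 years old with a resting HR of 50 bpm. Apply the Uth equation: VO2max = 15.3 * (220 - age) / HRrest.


HRmax = 220 - 32 = 188
VO2max = 15.3 * (188 / 50)
= 15.3 * 3.76
= 57.53 mL/kg/min

57.53 mL/kg/min


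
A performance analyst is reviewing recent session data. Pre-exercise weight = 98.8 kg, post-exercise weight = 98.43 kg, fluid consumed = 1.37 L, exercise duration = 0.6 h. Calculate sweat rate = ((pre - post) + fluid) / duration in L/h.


Weight loss = 98.8 - 98.43 = 0.37 kg (approx L)
Total sweat = 0.37 + 1.37 = 1.74 L
Sweat rate = 1.74 / 0.6 = 2.9 L/h

2.9 L/h


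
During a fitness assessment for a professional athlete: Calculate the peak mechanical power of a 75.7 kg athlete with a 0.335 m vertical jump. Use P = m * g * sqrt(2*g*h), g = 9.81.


First, sqrt(2gh) = sqrt(2 * 9.81 * 0.335)
= sqrt(6.5727) = 2.563728 m/s
Power = 75.7 * 9.81 * 2.563728 = 1903.87 W

1903.87 W


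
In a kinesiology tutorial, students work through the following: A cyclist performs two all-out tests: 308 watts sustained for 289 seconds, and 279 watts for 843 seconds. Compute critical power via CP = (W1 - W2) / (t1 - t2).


W1 = P1 * t1 = 308 * 289 = 89012 J
W2 = P2 * t2 = 279 * 843 = 235197 J
CP = (89012 - 235197) / (289 - 843)
= 263.87 W

263.87 W


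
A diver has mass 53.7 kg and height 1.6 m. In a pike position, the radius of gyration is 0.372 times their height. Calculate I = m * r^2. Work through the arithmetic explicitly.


r = 0.372 * 1.6 = 0.5952 m
I = m * r^2 = 53.7 * 0.354263 = 19.024 kg*m^2

19.024 kg*m^2


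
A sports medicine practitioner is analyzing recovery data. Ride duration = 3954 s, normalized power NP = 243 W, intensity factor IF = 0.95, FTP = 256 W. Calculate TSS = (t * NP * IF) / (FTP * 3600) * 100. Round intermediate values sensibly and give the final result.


Numerator = 3954 * 243 * 0.95 = 912780.9
Denominator = 256 * 3600 = 921600
TSS = 912780.9 / 921600 * 100
= 99.04

99.04 TSS


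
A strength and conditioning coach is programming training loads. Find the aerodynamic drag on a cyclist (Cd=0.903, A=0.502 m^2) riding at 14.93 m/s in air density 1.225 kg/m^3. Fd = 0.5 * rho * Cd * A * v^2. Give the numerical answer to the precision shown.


Fd = 0.5 * 1.225 * 0.903 * 0.502 * 14.93^2
= 0.5 * 1.225 * 0.903 * 0.502 * 222.9049
= 61.89 N

61.89 N


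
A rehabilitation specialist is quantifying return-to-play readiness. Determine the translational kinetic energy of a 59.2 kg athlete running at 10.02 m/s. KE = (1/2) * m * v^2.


KE = 0.5 * m * v^2
= 0.5 * 59.2 * 10.02^2
= 0.5 * 59.2 * 100.4004
= 2971.85 J

2971.85 J


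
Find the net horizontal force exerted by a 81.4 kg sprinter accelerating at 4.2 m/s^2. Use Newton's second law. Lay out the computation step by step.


Newton's second law: F = m * a
F = 81.4 * 4.2 = 341.88 N

341.88 N


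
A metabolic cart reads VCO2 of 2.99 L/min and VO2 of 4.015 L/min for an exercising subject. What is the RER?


RER = VCO2 / VO2 = 2.99 / 4.015 = 0.7447

0.7447


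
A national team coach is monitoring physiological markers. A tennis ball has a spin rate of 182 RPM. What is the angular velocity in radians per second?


Convert RPM to rad/s: multiply by 2*pi and divide by 60
omega = 182 * 2 * pi / 60
= 19.059 rad/s

19.059 rad/s


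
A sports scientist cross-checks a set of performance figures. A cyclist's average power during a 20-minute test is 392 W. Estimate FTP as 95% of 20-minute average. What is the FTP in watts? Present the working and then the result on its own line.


FTP = 20-min power * 0.95
= 392 * 0.95
= 372.4 W

372.4 W


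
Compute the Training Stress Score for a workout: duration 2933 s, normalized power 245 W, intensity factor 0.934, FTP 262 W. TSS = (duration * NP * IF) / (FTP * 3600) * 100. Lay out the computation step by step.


Product = 2933 * 245 * 0.934 = 671158.39
Base = 262 * 3600 = 943200
TSS = 671158.39 / 943200 * 100 = 71.16

71.16 TSS


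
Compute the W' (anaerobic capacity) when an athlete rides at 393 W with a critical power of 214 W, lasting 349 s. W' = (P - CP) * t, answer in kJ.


Above-CP power = 179 W
Duration = 349 s
W' = 179 * 349 = 62471 J
Convert: 62471 / 1000 = 62.471 kJ

62.471 kJ


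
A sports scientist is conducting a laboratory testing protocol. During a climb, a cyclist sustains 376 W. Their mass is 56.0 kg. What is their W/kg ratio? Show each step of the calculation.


Power-to-weight = 376 W / 56.0 kg
= 6.714 W/kg

6.714 W/kg


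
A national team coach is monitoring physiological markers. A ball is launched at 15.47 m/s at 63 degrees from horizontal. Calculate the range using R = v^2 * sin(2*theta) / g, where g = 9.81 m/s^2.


sin(2 * 63) = sin(126) = 0.809017
v^2 = 15.47^2 = 239.3209
R = 239.3209 * 0.809017 / 9.81
= 19.736 m

19.736 m


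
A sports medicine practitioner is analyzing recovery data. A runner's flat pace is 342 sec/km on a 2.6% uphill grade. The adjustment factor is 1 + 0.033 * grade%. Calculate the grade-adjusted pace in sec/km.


Factor = 1 + 0.033 * 2.6 = 1.0858
Adjusted pace = 342 * 1.0858
= 371.34 sec/km

371.34 s/km


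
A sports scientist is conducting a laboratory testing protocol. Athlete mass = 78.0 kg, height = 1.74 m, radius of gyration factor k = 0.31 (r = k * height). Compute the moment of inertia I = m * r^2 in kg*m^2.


r = k * height = 0.31 * 1.74 = 0.5394 m
r^2 = 0.5394^2 = 0.290952
I = 78.0 * 0.290952 = 22.694 kg*m^2

22.694 kg*m^2


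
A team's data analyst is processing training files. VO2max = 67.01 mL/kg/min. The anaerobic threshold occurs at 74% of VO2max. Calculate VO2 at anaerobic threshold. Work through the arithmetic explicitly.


AT fraction = 74 / 100 = 0.74
AT VO2 = 67.01 * 0.74
= 49.59 mL/kg/min

49.59 mL/kg/min


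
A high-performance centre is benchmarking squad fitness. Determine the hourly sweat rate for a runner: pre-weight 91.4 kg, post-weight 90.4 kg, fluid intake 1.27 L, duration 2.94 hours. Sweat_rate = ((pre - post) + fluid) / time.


Mass lost = 91.4 - 90.4 = 1.0 kg
Add fluid consumed: 1.0 + 1.27 = 2.27 L total sweat
Sweat rate = 2.27 / 2.94 = 0.772 L/h

0.772 L/h


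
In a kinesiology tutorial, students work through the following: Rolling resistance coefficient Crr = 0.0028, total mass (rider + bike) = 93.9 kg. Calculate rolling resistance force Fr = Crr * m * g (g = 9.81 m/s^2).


Fr = Crr * m * g
= 0.0028 * 93.9 * 9.81
= 2.579 N

2.579 N


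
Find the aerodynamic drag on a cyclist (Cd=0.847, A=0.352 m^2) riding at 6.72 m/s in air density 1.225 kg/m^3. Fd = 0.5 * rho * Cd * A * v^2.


Fd = 0.5 * 1.225 * 0.847 * 0.352 * 6.72^2
= 0.5 * 1.225 * 0.847 * 0.352 * 45.1584
= 8.247 N

8.247 N


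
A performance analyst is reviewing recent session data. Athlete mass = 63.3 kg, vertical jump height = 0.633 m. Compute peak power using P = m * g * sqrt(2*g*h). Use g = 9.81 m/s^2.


sqrt(2 * 9.81 * 0.633) = sqrt(12.41946) = 3.524125 m/s
P = 63.3 * 9.81 * 3.524125
= 2188.39 W

2188.39 W


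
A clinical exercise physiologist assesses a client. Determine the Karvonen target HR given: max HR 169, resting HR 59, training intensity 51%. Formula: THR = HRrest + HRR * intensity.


HRR = HRmax - HRrest = 169 - 59 = 110
THR = 59 + 110 * 0.51
= 115.1 bpm

115.1 bpm


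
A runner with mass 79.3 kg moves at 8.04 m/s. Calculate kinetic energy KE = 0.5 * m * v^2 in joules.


v^2 = 8.04^2 = 64.6416
KE = 0.5 * 79.3 * 64.6416
= 2563.04 J

2563.04 J


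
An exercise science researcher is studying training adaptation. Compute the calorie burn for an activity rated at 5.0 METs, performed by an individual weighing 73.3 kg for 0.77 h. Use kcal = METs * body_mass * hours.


Product of METs and mass = 5.0 * 73.3 = 366.5
Total kcal = 366.5 * 0.77 = 282.21 kcal

282.21 kcal


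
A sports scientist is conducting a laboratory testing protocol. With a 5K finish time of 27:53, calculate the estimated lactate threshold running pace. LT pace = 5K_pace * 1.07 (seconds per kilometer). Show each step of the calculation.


Race duration = 1673 s for 5 km
Average pace = 1673 / 5 = 334.6 s/km
LT pace = 334.6 * 1.07
= 358.02 s/km

358.02 s/km


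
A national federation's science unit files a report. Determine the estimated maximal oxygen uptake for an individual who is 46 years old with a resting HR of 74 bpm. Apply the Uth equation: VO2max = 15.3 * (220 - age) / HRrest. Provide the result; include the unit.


HRmax = 220 - 46 = 174
VO2max = 15.3 * (174 / 74)
= 15.3 * 2.3514
= 35.98 mL/kg/min

35.98 mL/kg/min


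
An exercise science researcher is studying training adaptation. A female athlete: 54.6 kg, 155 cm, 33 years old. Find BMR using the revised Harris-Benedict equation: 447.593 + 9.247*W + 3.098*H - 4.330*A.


Intercept = 447.593
Weight contribution = 9.247 * 54.6 = 504.8862
Height contribution = 3.098 * 155 = 480.19
Age contribution = 4.33 * 33 = 142.89
BMR = 447.593 + 504.8862 + 480.19 - 142.89
= 1289.78 kcal/day

1289.78 kcal/day


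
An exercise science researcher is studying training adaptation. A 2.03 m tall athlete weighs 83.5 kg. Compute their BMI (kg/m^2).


height^2 = 4.1209 m^2
BMI = 83.5 / 4.1209 = 20.26 kg/m^2

20.26 kg/m^2


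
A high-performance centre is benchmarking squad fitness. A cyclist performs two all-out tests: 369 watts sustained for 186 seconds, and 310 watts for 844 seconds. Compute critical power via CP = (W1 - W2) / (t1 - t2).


W1 = P1 * t1 = 369 * 186 = 68634 J
W2 = P2 * t2 = 310 * 844 = 261640 J
CP = (68634 - 261640) / (186 - 844)
= 293.32 W

293.32 W


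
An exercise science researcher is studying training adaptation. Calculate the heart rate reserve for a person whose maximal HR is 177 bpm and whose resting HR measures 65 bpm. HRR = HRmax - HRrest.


HRmax = 177 bpm
HRrest = 65 bpm
HRR = 177 - 65 = 112 bpm

112 bpm


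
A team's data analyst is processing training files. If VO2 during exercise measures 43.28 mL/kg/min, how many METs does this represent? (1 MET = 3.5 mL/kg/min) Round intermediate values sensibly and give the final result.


METs = VO2 / 3.5 = 43.28 / 3.5 = 12.37

12.37 METs


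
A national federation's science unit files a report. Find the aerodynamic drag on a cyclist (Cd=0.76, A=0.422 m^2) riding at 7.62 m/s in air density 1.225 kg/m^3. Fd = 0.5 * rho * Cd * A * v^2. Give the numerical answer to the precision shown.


Fd = 0.5 * 1.225 * 0.76 * 0.422 * 7.62^2
= 0.5 * 1.225 * 0.76 * 0.422 * 58.0644
= 11.406 N

11.406 N


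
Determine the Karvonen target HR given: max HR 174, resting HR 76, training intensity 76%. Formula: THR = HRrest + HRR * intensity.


HRR = HRmax - HRrest = 174 - 76 = 98
THR = 76 + 98 * 0.76
= 150.48 bpm

150.48 bpm


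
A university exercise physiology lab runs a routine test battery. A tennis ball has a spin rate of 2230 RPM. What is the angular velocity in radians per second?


Convert RPM to rad/s: multiply by 2*pi and divide by 60
omega = 2230 * 2 * pi / 60
= 233.525 rad/s

233.525 rad/s


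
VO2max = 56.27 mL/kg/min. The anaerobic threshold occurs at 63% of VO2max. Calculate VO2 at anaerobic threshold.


AT fraction = 63 / 100 = 0.63
AT VO2 = 56.27 * 0.63
= 35.45 mL/kg/min

35.45 mL/kg/min


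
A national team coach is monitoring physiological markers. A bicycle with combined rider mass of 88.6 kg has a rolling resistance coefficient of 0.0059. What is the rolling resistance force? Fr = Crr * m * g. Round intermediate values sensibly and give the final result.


Fr = 0.0059 * 88.6 * 9.81
= 0.52274 * 9.81
= 5.128 N

5.128 N


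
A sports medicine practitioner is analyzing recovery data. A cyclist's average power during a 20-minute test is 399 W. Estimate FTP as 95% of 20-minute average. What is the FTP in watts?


FTP = 20-min power * 0.95
= 399 * 0.95
= 379.05 W

379.05 W


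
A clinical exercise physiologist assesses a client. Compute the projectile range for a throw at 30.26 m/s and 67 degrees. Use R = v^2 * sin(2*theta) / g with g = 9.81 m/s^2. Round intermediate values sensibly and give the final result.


Two times the angle = 134 degrees
sin(134) = 0.71934
R = 915.6676 * 0.71934 / 9.81 = 67.143 m

67.143 m


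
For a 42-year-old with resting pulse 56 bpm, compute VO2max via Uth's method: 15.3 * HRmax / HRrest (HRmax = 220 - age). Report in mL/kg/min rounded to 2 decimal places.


Step 1: HRmax = 220 - 42 = 178 bpm
Step 2: Ratio = 178 / 56 = 3.1786
Step 3: VO2max = 15.3 * 3.1786 = 48.63 mL/kg/min

48.63 mL/kg/min


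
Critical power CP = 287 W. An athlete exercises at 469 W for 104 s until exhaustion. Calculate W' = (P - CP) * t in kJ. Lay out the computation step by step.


P - CP = 469 - 287 = 182 W
W' = 182 * 104 = 18928 J
= 18928 / 1000 = 18.928 kJ

18.928 kJ


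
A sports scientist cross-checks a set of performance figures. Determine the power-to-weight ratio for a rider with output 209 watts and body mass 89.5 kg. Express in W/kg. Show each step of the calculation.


P/W = 209 / 89.5 = 2.335 W/kg

2.335 W/kg


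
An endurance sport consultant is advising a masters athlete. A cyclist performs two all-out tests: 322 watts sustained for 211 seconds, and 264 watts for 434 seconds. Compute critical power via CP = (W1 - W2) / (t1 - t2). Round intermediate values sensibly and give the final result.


W1 = P1 * t1 = 322 * 211 = 67942 J
W2 = P2 * t2 = 264 * 434 = 114576 J
CP = (67942 - 114576) / (211 - 434)
= 209.12 W

209.12 W


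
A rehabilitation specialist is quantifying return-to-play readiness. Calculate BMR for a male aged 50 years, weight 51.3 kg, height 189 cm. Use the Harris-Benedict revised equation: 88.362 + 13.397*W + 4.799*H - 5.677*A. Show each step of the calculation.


Substituting values:
W term = 13.397 * 51.3 = 687.2661
H term = 4.799 * 189 = 907.011
A term = 5.677 * 50 = 283.85
BMR = 1398.79 kcal/day

1398.79 kcal/day


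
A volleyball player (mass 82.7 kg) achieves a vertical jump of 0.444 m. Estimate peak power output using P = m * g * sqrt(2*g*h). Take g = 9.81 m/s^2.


2 * g * h = 2 * 9.81 * 0.444 = 8.71128
sqrt(8.71128) = 2.951488 m/s
P = 82.7 * 9.81 * 2.951488 = 2394.5 W

2394.5 W


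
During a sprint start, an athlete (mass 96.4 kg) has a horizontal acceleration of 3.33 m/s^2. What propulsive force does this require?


Propulsive force = mass * acceleration
= 96.4 kg * 3.33 m/s^2
= 321.01 N

321.01 N


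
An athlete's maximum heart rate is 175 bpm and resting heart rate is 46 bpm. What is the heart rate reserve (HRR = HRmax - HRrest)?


HRR = HRmax - HRrest
= 175 - 46
= 129 bpm

129 bpm


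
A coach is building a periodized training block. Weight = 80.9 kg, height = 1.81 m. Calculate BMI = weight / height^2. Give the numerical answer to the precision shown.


height^2 = 1.81^2 = 3.2761
BMI = 80.9 / 3.2761 = 24.69 kg/m^2

24.69 kg/m^2


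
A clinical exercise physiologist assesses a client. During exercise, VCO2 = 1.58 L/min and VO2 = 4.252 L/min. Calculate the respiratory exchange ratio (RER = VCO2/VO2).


RER = VCO2 / VO2
= 1.58 / 4.252
= 0.3716

0.3716


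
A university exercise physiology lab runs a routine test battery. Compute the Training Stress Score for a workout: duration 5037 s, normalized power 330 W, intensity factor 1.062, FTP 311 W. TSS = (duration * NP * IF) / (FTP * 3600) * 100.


Product = 5037 * 330 * 1.062 = 1765267.02
Base = 311 * 3600 = 1119600
TSS = 1765267.02 / 1119600 * 100 = 157.67

157.67 TSS
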